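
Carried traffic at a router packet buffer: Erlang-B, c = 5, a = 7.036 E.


B(5,7.036) = 0.426838 (Erlang-B)
Carried load = a(1 − B) = 7.036·(1 − 0.426838) = 7.036·0.573162 = 4.0328 E

Final: 4.0328 Erlangs


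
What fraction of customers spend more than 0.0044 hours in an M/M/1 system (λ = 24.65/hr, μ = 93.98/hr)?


W ~ Exponential(μ−λ) for M/M/1.
μ − λ = 93.98 − 24.65 = 69.3300
P(W > t) = e^{−(μ−λ)t} = e^{−0.3051} = 0.737085

Final: 0.737085


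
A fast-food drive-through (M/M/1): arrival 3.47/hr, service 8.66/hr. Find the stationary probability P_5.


ρ = 3.47/8.66 = 0.4007
P_n = (1−ρ)·ρ^n = (1 − 0.4007)·0.4007^5 = 0.5993·0.010329 = 0.006190

Final: 0.006190


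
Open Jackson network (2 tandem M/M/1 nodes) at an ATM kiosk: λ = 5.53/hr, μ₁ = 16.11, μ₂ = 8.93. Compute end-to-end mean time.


Each node sees arrival rate λ = 5.53/hr (tandem ⇒ throughput preserved).
W₁ = 1/(μ₁−λ) = 1/(16.11−5.53) = 0.09452 hr
W₂ = 1/(μ₂−λ) = 1/(8.93−5.53) = 0.29412 hr
W_total = W₁ + W₂ = 0.09452 + 0.29412 = 0.38864 hr

Final: 0.38864 hr


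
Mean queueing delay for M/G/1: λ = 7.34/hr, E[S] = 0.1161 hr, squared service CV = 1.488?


ρ = λ·E[S] = 7.34·0.1161 = 0.8522
E[S²] = E[S]²(1+C_s²) = 0.1161²·(1+1.488) = 0.033536
Wq = λ·E[S²]/(2(1−ρ)) = 7.34·0.033536/(2·0.1478) = 0.83259 hr

Final: 0.83259 hr


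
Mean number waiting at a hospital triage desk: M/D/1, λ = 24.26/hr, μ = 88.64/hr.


ρ = 24.26/88.64 = 0.2737
M/D/1: Lq = ρ²/(2(1−ρ)) = 0.07491/(2·0.7263) = 0.05157

Final: 0.05157


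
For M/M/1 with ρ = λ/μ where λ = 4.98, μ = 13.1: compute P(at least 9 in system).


ρ = 4.98/13.1 = 0.3802
P(N ≥ n) = ρ^n = 0.3802^9 = 0.0001658

Final: 0.0001658


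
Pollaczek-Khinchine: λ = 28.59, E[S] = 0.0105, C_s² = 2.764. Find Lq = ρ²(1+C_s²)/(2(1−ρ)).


ρ = λ·E[S] = 28.59·0.0105 = 0.3002
Lq = ρ²(1+C_s²)/(2(1−ρ)) = 0.09012·(1+2.764)/(2·0.6998)
= 0.09012·3.7640/1.3996 = 0.24235

Final: 0.24235


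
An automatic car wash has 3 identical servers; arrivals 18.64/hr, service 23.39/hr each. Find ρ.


ρ = λ/(cμ) = 18.64/(3·23.39) = 18.64/70.17 = 0.2656

Final: 0.2656


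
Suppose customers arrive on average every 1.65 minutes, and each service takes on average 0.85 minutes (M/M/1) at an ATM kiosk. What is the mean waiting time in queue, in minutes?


λ = 60/1.65 = 36.3636 /hr
μ = 60/0.85 = 70.5882 /hr
ρ = λ/μ = 36.3636/70.5882 = 0.5152
Wq = ρ/(μ−λ) = 0.5152/(70.5882−36.3636) = 0.01505 hr
In minutes: 0.01505·60 = 0.9031 min

Final: 0.9031 min


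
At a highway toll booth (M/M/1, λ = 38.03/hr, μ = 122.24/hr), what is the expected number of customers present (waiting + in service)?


ρ = λ/μ = 38.03/122.24 = 0.3111
L = ρ/(1−ρ) = 0.3111/(1 − 0.3111) = 0.3111/0.6889 = 0.4516

Final: 0.4516


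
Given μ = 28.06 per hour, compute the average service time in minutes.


Mean service time = 1/μ = 1/28.06 hour = 0.03564 hour
In minutes: 0.03564 × 60 = 2.1383 min

Final: 2.1383 min


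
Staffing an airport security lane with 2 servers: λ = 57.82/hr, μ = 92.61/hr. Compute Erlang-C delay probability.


a = λ/μ = 0.6243; ρ = a/2 = 0.3122
P₀ = 0.524194 (from M/M/c formula)
C(c,a) = [a^c/(c!(1−ρ))]·P₀ = [0.38980/(2·0.6878)]·0.524194
= 0.28335·0.524194 = 0.148532

Final: 0.148532


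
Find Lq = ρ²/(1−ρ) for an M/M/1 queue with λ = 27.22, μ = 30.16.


ρ = 27.22/30.16 = 0.9025
Lq = ρ²/(1−ρ) = 0.8145/0.09748 = 8.3560

Final: 8.3560


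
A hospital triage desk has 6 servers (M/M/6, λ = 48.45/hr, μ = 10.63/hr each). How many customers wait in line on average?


a = λ/μ = 4.5579; ρ = a/6 = 0.7596
P₀ = 0.008481
Lq = P₀·a^c·ρ / (c!·(1−ρ)²) = 0.008481·8965.26438·0.7596/(720·0.05777)
= 1.38866

Final: 1.38866


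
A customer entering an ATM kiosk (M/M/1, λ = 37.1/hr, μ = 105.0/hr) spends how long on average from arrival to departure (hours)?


W = 1/(μ−λ) = 1/(105.0 − 37.1) = 1/67.90 = 0.01473 hr

Final: 0.01473 hr


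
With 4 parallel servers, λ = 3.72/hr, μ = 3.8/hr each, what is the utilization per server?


ρ = λ/(cμ) = 3.72/(4·3.8) = 3.72/15.20 = 0.2447

Final: 0.2447


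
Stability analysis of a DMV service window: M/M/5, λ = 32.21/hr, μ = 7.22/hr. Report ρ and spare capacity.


Total capacity cμ = 5·7.22 = 36.10/hr
ρ = λ/(cμ) = 32.21/36.10 = 0.8922
Stable ⇔ ρ < 1: YES
Spare capacity = cμ − λ = 36.10 − 32.21 = 3.89/hr

Final: ρ = 0.8922; stable; margin = 3.89/hr


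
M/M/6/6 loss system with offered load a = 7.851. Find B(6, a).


B(c,a) = (a^c/c!) / Σ_{k=0}^{c} a^k/k!
a^6/6! = 325.250047
Σ terms (k=0..6): 1.00000 + 7.85100 + 30.81910 + 80.65359 + 158.30283 + 248.56710 + 325.25005 = 852.443657
B = 325.250047/852.443657 = 0.381550

Final: 0.381550


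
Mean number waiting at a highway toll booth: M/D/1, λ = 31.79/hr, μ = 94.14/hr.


ρ = 31.79/94.14 = 0.3377
M/D/1: Lq = ρ²/(2(1−ρ)) = 0.1140/(2·0.6623) = 0.08609

Final: 0.08609


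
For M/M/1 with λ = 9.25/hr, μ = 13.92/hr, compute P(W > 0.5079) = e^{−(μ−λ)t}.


W ~ Exponential(μ−λ) for M/M/1.
μ − λ = 13.92 − 9.25 = 4.6700
P(W > t) = e^{−(μ−λ)t} = e^{−2.3719} = 0.093304

Final: 0.093304


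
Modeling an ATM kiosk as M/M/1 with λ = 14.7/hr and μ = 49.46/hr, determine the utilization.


ρ = λ/μ = 14.7/49.46 = 0.2972

Final: 0.2972


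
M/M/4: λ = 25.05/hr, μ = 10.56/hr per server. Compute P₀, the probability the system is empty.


a = λ/μ = 25.05/10.56 = 2.3722; ρ = a/c = 0.5930
Σ_{k=0}^{3} a^k/k! (terms k=0..3) = 1.00000 + 2.37216 + 2.81357 + 2.22474 = 8.41047
Tail: a^4/(4!(1−ρ)) = 31.66469/(24·0.4070) = 3.24199
P₀ = 1/(8.41047 + 3.24199) = 1/11.65247 = 0.085819

Final: 0.085819


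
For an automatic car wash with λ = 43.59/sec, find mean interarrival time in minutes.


Mean interarrival time = 1/λ = 1/43.59 second = 0.02294 second
In minutes: 0.02294 × 0.0166667 = 0.0003824 min

Final: 0.0003824 min


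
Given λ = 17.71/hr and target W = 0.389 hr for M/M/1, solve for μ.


W = 1/(μ−λ) ⇒ μ − λ = 1/W = 1/0.389 = 2.5707
μ = λ + 1/W = 17.71 + 2.5707 = 20.2807 per hr

Final: 20.2807 /hr


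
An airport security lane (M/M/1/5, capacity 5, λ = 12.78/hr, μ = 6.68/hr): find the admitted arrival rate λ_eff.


ρ = 1.9132; P_K = (1−ρ)ρ^5/(1−ρ^6) = 0.487245
λ_eff = λ(1 − P_K) = 12.78·(1 − 0.487245) = 12.78·0.512755 = 6.5530 /hr

Final: 6.5530 /hr


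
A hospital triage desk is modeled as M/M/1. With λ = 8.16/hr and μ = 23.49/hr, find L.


ρ = λ/μ = 8.16/23.49 = 0.3474
L = ρ/(1−ρ) = 0.3474/(1 − 0.3474) = 0.3474/0.6526 = 0.5323

Final: 0.5323


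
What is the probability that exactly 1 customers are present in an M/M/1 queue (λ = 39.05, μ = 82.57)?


ρ = 39.05/82.57 = 0.4729
P_n = (1−ρ)·ρ^n = (1 − 0.4729)·0.4729^1 = 0.5271·0.472932 = 0.249267

Final: 0.249267


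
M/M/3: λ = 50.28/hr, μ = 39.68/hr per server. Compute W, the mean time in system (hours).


a = 1.2671; ρ = 0.4224; P₀ = 0.273448
Lq = P₀·a^c·ρ/(c!(1−ρ)²) = 0.11738
Wq = Lq/λ = 0.11738/50.28 = 0.002335 hr
W = Wq + 1/μ = 0.002335 + 0.02520 = 0.02754 hr

Final: 0.02754 hr


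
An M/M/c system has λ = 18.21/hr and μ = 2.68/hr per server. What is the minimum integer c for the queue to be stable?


Stability requires cμ > λ ⇔ c > λ/μ.
λ/μ = 18.21/2.68 = 6.7948
Minimum integer c = ⌊6.7948⌋ + 1 = 7
Check: 7·2.68 = 18.76 > 18.21, while 6·2.68 = 16.08 ≤ 18.21

Final: 7 servers


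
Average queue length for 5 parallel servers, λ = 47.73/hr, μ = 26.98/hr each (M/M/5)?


a = λ/μ = 1.7691; ρ = a/5 = 0.3538
P₀ = 0.169829
Lq = P₀·a^c·ρ / (c!·(1−ρ)²) = 0.169829·17.32796·0.3538/(120·0.41755)
= 0.02078

Final: 0.02078


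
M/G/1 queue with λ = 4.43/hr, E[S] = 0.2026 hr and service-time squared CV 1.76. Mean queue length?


ρ = λ·E[S] = 4.43·0.2026 = 0.8975
Lq = ρ²(1+C_s²)/(2(1−ρ)) = 0.8055·(1+1.76)/(2·0.1025)
= 0.8055·2.7600/0.2050 = 10.84720

Final: 10.84720


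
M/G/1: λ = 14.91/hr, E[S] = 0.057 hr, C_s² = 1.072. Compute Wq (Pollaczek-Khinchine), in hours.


ρ = λ·E[S] = 14.91·0.057 = 0.8499
E[S²] = E[S]²(1+C_s²) = 0.057²·(1+1.072) = 0.006732
Wq = λ·E[S²]/(2(1−ρ)) = 14.91·0.006732/(2·0.1501) = 0.33429 hr

Final: 0.33429 hr


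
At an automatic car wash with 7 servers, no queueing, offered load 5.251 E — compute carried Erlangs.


B(7,5.251) = 0.136443 (Erlang-B)
Carried load = a(1 − B) = 5.251·(1 − 0.136443) = 5.251·0.863557 = 4.5345 E

Final: 4.5345 Erlangs


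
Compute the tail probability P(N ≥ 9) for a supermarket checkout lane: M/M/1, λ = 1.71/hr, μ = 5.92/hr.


ρ = 1.71/5.92 = 0.2889
P(N ≥ n) = ρ^n = 0.2889^9 = 0.00001400

Final: 0.00001400


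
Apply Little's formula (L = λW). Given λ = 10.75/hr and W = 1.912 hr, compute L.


L = λW = 10.75·1.912 = 20.5540

Final: 20.5540


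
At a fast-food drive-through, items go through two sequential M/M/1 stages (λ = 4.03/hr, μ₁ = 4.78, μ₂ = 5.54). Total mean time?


Each node sees arrival rate λ = 4.03/hr (tandem ⇒ throughput preserved).
W₁ = 1/(μ₁−λ) = 1/(4.78−4.03) = 1.33333 hr
W₂ = 1/(μ₂−λ) = 1/(5.54−4.03) = 0.66225 hr
W_total = W₁ + W₂ = 1.33333 + 0.66225 = 1.99558 hr

Final: 1.99558 hr


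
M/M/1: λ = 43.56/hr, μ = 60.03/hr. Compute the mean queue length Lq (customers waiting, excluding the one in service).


ρ = 43.56/60.03 = 0.7256
Lq = ρ²/(1−ρ) = 0.5265/0.2744 = 1.9192

Final: 1.9192


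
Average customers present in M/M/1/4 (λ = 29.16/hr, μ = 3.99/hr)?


ρ = 29.16/3.99 = 7.3083
L = ρ[1 − (K+1)ρ^K + Kρ^(K+1)] / [(1−ρ)(1−ρ^(K+1))]
Numerator: 7.3083·(1 − 5·2852.715723 + 4·20848.418670) = 505228.762210
Denominator: (-6.3083)·(-20847.418670) = 131511.159882
L = 505228.762210/131511.159882 = 3.8417

Final: 3.8417


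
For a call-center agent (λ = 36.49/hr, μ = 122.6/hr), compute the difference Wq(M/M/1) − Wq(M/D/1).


ρ = 36.49/122.6 = 0.2976
Wq(M/M/1) = ρ/(μ−λ) = 0.2976/86.11 = 0.003456 hr
Wq(M/D/1) = ρ/(2(μ−λ)) = 0.001728 hr
Savings = 0.003456 − 0.001728 = 0.001728 hr

Final: 0.001728 hr


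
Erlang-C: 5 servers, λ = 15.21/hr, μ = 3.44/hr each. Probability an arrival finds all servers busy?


a = λ/μ = 4.4215; ρ = a/5 = 0.8843
P₀ = 0.005979 (from M/M/c formula)
C(c,a) = [a^c/(c!(1−ρ))]·P₀ = [1689.87218/(120·0.1157)]·0.005979
= 121.71609·0.005979 = 0.727776

Final: 0.727776


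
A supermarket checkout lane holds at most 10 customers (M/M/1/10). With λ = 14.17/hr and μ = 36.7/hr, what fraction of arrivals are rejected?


ρ = λ/μ = 14.17/36.7 = 0.3861
P_K = (1−ρ)ρ^K/(1−ρ^(K+1)) = (0.6139·0.00007363)/(1 − 0.00002843)
= 0.00004520/0.999972 = 0.00004520

Final: 0.00004520


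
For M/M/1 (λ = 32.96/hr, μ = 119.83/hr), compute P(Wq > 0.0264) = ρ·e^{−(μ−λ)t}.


ρ = 32.96/119.83 = 0.2751
P(Wq > t) = ρ·e^{−(μ−λ)t} = 0.2751·e^{−2.2934}
= 0.2751·0.100926 = 0.027760

Final: 0.027760


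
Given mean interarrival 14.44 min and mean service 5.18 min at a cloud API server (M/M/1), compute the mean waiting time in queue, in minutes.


λ = 60/14.44 = 4.1551 /hr
μ = 60/5.18 = 11.5830 /hr
ρ = λ/μ = 4.1551/11.5830 = 0.3587
Wq = ρ/(μ−λ) = 0.3587/(11.5830−4.1551) = 0.04829 hr
In minutes: 0.04829·60 = 2.898 min

Final: 2.898 min


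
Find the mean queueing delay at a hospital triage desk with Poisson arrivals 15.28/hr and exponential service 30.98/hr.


ρ = 15.28/30.98 = 0.4932
Wq = ρ/(μ−λ) = 0.4932/(30.98 − 15.28) = 0.4932/15.70 = 0.03142 hr

Final: 0.03142 hr


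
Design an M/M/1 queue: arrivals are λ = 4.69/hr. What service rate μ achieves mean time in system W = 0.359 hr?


W = 1/(μ−λ) ⇒ μ − λ = 1/W = 1/0.359 = 2.7855
μ = λ + 1/W = 4.69 + 2.7855 = 7.4755 per hr

Final: 7.4755 /hr


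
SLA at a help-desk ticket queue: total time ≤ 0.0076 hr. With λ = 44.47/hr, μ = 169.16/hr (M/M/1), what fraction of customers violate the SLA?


W ~ Exponential(μ−λ) for M/M/1.
μ − λ = 169.16 − 44.47 = 124.6900
P(W > t) = e^{−(μ−λ)t} = e^{−0.9476} = 0.387653

Final: 0.387653


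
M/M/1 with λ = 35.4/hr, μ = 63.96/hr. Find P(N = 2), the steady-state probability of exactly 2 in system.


ρ = 35.4/63.96 = 0.5535
P_n = (1−ρ)·ρ^n = (1 − 0.5535)·0.5535^2 = 0.4465·0.306330 = 0.136785

Final: 0.136785


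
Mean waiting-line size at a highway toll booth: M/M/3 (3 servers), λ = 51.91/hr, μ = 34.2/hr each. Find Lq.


a = λ/μ = 1.5178; ρ = a/3 = 0.5059
P₀ = 0.206212
Lq = P₀·a^c·ρ / (c!·(1−ρ)²) = 0.206212·3.49683·0.5059/(6·0.24409)
= 0.24911

Final: 0.24911


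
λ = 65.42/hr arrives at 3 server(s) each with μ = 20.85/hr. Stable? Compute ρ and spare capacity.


Total capacity cμ = 3·20.85 = 62.55/hr
ρ = λ/(cμ) = 65.42/62.55 = 1.0459
Stable ⇔ ρ < 1: NO
Spare capacity = cμ − λ = 62.55 − 65.42 = -2.87/hr

Final: ρ = 1.0459; unstable; margin = -2.87/hr


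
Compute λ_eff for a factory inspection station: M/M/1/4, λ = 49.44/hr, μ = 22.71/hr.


ρ = 2.1770; P_K = (1−ρ)ρ^4/(1−ρ^5) = 0.551943
λ_eff = λ(1 − P_K) = 49.44·(1 − 0.551943) = 49.44·0.448057 = 22.1520 /hr

Final: 22.1520 /hr


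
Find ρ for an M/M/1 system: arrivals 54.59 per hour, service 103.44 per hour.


ρ = λ/μ = 54.59/103.44 = 0.5277

Final: 0.5277


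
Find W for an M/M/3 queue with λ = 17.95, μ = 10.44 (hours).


a = 1.7193; ρ = 0.5731; P₀ = 0.161764
Lq = P₀·a^c·ρ/(c!(1−ρ)²) = 0.43097
Wq = Lq/λ = 0.43097/17.95 = 0.02401 hr
W = Wq + 1/μ = 0.02401 + 0.09579 = 0.11979 hr

Final: 0.11979 hr


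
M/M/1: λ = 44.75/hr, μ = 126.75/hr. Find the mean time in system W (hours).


W = 1/(μ−λ) = 1/(126.75 − 44.75) = 1/82.00 = 0.01220 hr

Final: 0.01220 hr


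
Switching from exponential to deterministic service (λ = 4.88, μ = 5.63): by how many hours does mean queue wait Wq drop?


ρ = 4.88/5.63 = 0.8668
Wq(M/M/1) = ρ/(μ−λ) = 0.8668/0.7500 = 1.15571 hr
Wq(M/D/1) = ρ/(2(μ−λ)) = 0.57786 hr
Savings = 1.15571 − 0.57786 = 0.57786 hr

Final: 0.57786 hr


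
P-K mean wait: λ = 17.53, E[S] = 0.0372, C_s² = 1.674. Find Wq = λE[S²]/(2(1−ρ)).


ρ = λ·E[S] = 17.53·0.0372 = 0.6521
E[S²] = E[S]²(1+C_s²) = 0.0372²·(1+1.674) = 0.003700
Wq = λ·E[S²]/(2(1−ρ)) = 17.53·0.003700/(2·0.3479) = 0.09323 hr

Final: 0.09323 hr


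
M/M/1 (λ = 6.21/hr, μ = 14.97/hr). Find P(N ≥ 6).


ρ = 6.21/14.97 = 0.4148
P(N ≥ n) = ρ^n = 0.4148^6 = 0.005096

Final: 0.005096


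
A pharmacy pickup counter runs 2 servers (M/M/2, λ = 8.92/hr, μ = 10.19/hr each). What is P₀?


a = λ/μ = 8.92/10.19 = 0.8754; ρ = a/c = 0.4377
Σ_{k=0}^{1} a^k/k! (terms k=0..1) = 1.00000 + 0.87537 = 1.87537
Tail: a^2/(2!(1−ρ)) = 0.76627/(2·0.5623) = 0.68135
P₀ = 1/(1.87537 + 0.68135) = 1/2.55672 = 0.391126

Final: 0.391126


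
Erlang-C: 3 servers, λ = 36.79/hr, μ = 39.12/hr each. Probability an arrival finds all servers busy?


a = λ/μ = 0.9404; ρ = a/3 = 0.3135
P₀ = 0.386910 (from M/M/c formula)
C(c,a) = [a^c/(c!(1−ρ))]·P₀ = [0.83175/(6·0.6865)]·0.386910
= 0.20192·0.386910 = 0.078127

Final: 0.078127


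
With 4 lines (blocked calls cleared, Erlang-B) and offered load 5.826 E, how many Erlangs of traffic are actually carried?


B(4,5.826) = 0.458228 (Erlang-B)
Carried load = a(1 − B) = 5.826·(1 − 0.458228) = 5.826·0.541772 = 3.1564 E

Final: 3.1564 Erlangs


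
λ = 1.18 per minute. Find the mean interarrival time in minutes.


Mean interarrival time = 1/λ = 1/1.18 minute = 0.84746 minute
In minutes: 0.84746 × 1 = 0.8475 min

Final: 0.8475 min


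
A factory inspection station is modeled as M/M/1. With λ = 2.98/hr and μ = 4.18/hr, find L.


ρ = λ/μ = 2.98/4.18 = 0.7129
L = ρ/(1−ρ) = 0.7129/(1 − 0.7129) = 0.7129/0.2871 = 2.4833

Final: 2.4833


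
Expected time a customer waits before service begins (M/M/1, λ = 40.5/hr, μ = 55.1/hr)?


ρ = 40.5/55.1 = 0.7350
Wq = ρ/(μ−λ) = 0.7350/(55.1 − 40.5) = 0.7350/14.60 = 0.05034 hr

Final: 0.05034 hr


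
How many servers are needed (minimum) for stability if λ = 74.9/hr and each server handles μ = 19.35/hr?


Stability requires cμ > λ ⇔ c > λ/μ.
λ/μ = 74.9/19.35 = 3.8708
Minimum integer c = ⌊3.8708⌋ + 1 = 4
Check: 4·19.35 = 77.40 > 74.9, while 3·19.35 = 58.05 ≤ 74.9

Final: 4 servers


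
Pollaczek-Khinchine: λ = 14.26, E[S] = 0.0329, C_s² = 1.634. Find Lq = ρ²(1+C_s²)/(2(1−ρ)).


ρ = λ·E[S] = 14.26·0.0329 = 0.4692
Lq = ρ²(1+C_s²)/(2(1−ρ)) = 0.2201·(1+1.634)/(2·0.5308)
= 0.2201·2.6340/1.0617 = 0.54607

Final: 0.54607


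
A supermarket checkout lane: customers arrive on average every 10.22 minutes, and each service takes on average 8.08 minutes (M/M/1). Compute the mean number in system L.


λ = 60/10.22 = 5.8708 /hr
μ = 60/8.08 = 7.4257 /hr
ρ = λ/μ = 5.8708/7.4257 = 0.7906
L = ρ/(1−ρ) = 0.7906/0.2094 = 3.7757

Final: 3.7757


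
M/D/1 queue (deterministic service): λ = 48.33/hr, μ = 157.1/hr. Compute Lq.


ρ = 48.33/157.1 = 0.3076
M/D/1: Lq = ρ²/(2(1−ρ)) = 0.09464/(2·0.6924) = 0.06835

Final: 0.06835


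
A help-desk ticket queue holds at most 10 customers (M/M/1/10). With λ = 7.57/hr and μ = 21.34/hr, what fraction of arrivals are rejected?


ρ = λ/μ = 7.57/21.34 = 0.3547
P_K = (1−ρ)ρ^K/(1−ρ^(K+1)) = (0.6453·0.00003155)/(1 − 0.00001119)
= 0.00002036/0.999989 = 0.00002036

Final: 0.00002036


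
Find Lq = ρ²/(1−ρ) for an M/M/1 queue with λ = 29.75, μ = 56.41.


ρ = 29.75/56.41 = 0.5274
Lq = ρ²/(1−ρ) = 0.2781/0.4726 = 0.5885

Final: 0.5885


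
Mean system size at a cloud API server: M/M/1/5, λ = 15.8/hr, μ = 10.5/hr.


ρ = 15.8/10.5 = 1.5048
L = ρ[1 − (K+1)ρ^K + Kρ^(K+1)] / [(1−ρ)(1−ρ^(K+1))]
Numerator: 1.5048·(1 − 6·7.715053 + 5·11.609319) = 19.195152
Denominator: (-0.5048)·(-10.609319) = 5.355180
L = 19.195152/5.355180 = 3.5844

Final: 3.5844


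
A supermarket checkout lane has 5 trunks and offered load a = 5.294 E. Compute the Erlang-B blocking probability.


B(c,a) = (a^c/c!) / Σ_{k=0}^{c} a^k/k!
a^5/5! = 34.652809
Σ terms (k=0..5): 1.00000 + 5.29400 + 14.01322 + 24.72866 + 32.72838 + 34.65281 = 112.417065
B = 34.652809/112.417065 = 0.308252

Final: 0.308252


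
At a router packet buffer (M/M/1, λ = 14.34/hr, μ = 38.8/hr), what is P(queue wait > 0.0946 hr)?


ρ = 14.34/38.8 = 0.3696
P(Wq > t) = ρ·e^{−(μ−λ)t} = 0.3696·e^{−2.3139}
= 0.3696·0.098873 = 0.036542

Final: 0.036542


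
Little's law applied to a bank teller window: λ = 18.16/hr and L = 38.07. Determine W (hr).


W = L/λ = 38.07/18.16 = 2.0964 hr

Final: 2.0964 hr


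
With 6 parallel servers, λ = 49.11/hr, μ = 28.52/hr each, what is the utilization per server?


ρ = λ/(cμ) = 49.11/(6·28.52) = 49.11/171.12 = 0.2870

Final: 0.2870


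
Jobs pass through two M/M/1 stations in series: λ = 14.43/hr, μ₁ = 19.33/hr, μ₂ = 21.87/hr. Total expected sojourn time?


Each node sees arrival rate λ = 14.43/hr (tandem ⇒ throughput preserved).
W₁ = 1/(μ₁−λ) = 1/(19.33−14.43) = 0.20408 hr
W₂ = 1/(μ₂−λ) = 1/(21.87−14.43) = 0.13441 hr
W_total = W₁ + W₂ = 0.20408 + 0.13441 = 0.33849 hr

Final: 0.33849 hr


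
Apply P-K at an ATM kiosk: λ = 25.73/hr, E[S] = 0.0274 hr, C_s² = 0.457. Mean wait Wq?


ρ = λ·E[S] = 25.73·0.0274 = 0.7050
E[S²] = E[S]²(1+C_s²) = 0.0274²·(1+0.457) = 0.001094
Wq = λ·E[S²]/(2(1−ρ)) = 25.73·0.001094/(2·0.2950) = 0.04770 hr

Final: 0.04770 hr


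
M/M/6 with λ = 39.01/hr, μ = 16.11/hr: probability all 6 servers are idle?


a = λ/μ = 39.01/16.11 = 2.4215; ρ = a/c = 0.4036
Σ_{k=0}^{5} a^k/k! (terms k=0..5) = 1.00000 + 2.42148 + 2.93178 + 2.36641 + 1.43255 + 0.69378 = 10.84599
Tail: a^6/(6!(1−ρ)) = 201.59625/(720·0.5964) = 0.46946
P₀ = 1/(10.84599 + 0.46946) = 1/11.31545 = 0.088375

Final: 0.088375


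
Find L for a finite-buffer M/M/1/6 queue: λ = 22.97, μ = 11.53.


ρ = 22.97/11.53 = 1.9922
L = ρ[1 − (K+1)ρ^K + Kρ^(K+1)] / [(1−ρ)(1−ρ^(K+1))]
Numerator: 1.9922·(1 − 7·62.515848 + 6·124.543715) = 618.877845
Denominator: (-0.9922)·(-123.543715) = 122.579367
L = 618.877845/122.579367 = 5.0488

Final: 5.0488


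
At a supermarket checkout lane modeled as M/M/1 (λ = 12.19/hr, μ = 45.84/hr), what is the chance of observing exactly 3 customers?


ρ = 12.19/45.84 = 0.2659
P_n = (1−ρ)·ρ^n = (1 − 0.2659)·0.2659^3 = 0.7341·0.018805 = 0.013804

Final: 0.013804


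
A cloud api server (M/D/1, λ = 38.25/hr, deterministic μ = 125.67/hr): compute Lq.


ρ = 38.25/125.67 = 0.3044
M/D/1: Lq = ρ²/(2(1−ρ)) = 0.09264/(2·0.6956) = 0.06659

Final: 0.06659


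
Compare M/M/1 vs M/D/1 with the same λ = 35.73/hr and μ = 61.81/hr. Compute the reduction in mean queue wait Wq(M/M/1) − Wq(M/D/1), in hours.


ρ = 35.73/61.81 = 0.5781
Wq(M/M/1) = ρ/(μ−λ) = 0.5781/26.08 = 0.02216 hr
Wq(M/D/1) = ρ/(2(μ−λ)) = 0.01108 hr
Savings = 0.02216 − 0.01108 = 0.01108 hr

Final: 0.01108 hr


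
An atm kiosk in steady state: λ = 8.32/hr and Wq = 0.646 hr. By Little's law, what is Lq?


Lq = λWq = 8.32·0.646 = 5.3747

Final: 5.3747


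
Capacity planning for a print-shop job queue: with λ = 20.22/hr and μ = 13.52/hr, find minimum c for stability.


Stability requires cμ > λ ⇔ c > λ/μ.
λ/μ = 20.22/13.52 = 1.4956
Minimum integer c = ⌊1.4956⌋ + 1 = 2
Check: 2·13.52 = 27.04 > 20.22, while 1·13.52 = 13.52 ≤ 20.22

Final: 2 servers


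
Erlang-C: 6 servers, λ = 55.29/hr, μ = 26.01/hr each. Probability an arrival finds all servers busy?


a = λ/μ = 2.1257; ρ = a/6 = 0.3543
P₀ = 0.119091 (from M/M/c formula)
C(c,a) = [a^c/(c!(1−ρ))]·P₀ = [92.26509/(720·0.6457)]·0.119091
= 0.19846·0.119091 = 0.023634

Final: 0.023634


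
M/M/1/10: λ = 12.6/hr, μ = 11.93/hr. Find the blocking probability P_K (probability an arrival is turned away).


ρ = λ/μ = 12.6/11.93 = 1.0562
P_K = (1−ρ)ρ^K/(1−ρ^(K+1)) = (-0.05616·1.727035)/(1 − 1.824026)
= -0.096992/-0.824026 = 0.117705

Final: 0.117705


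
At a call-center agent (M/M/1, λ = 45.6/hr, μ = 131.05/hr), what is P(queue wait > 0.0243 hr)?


ρ = 45.6/131.05 = 0.3480
P(Wq > t) = ρ·e^{−(μ−λ)t} = 0.3480·e^{−2.0764}
= 0.3480·0.125376 = 0.043626

Final: 0.043626


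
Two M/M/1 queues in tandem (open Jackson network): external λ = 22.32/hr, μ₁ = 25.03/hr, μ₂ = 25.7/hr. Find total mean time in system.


Each node sees arrival rate λ = 22.32/hr (tandem ⇒ throughput preserved).
W₁ = 1/(μ₁−λ) = 1/(25.03−22.32) = 0.36900 hr
W₂ = 1/(μ₂−λ) = 1/(25.7−22.32) = 0.29586 hr
W_total = W₁ + W₂ = 0.36900 + 0.29586 = 0.66486 hr

Final: 0.66486 hr


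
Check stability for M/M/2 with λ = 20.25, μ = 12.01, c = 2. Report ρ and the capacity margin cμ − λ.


Total capacity cμ = 2·12.01 = 24.02/hr
ρ = λ/(cμ) = 20.25/24.02 = 0.8430
Stable ⇔ ρ < 1: YES
Spare capacity = cμ − λ = 24.02 − 20.25 = 3.77/hr

Final: ρ = 0.8430; stable; margin = 3.77/hr


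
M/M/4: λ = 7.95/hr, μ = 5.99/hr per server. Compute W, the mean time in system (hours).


a = 1.3272; ρ = 0.3318; P₀ = 0.263777
Lq = P₀·a^c·ρ/(c!(1−ρ)²) = 0.02534
Wq = Lq/λ = 0.02534/7.95 = 0.003188 hr
W = Wq + 1/μ = 0.003188 + 0.16694 = 0.17013 hr

Final: 0.17013 hr


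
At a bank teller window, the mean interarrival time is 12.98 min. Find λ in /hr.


λ = 1/(interarrival time) in consistent units.
1 hour = 60 min, so λ = 60/12.98 = 4.6225 per hour

Final: 4.6225 /hr


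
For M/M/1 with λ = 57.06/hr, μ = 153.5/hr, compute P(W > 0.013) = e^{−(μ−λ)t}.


W ~ Exponential(μ−λ) for M/M/1.
μ − λ = 153.5 − 57.06 = 96.4400
P(W > t) = e^{−(μ−λ)t} = e^{−1.2537} = 0.285441

Final: 0.285441


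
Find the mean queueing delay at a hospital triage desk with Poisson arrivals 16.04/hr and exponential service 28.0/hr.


ρ = 16.04/28.0 = 0.5729
Wq = ρ/(μ−λ) = 0.5729/(28.0 − 16.04) = 0.5729/11.96 = 0.04790 hr

Final: 0.04790 hr


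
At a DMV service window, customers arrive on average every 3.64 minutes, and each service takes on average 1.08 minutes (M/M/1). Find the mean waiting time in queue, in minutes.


λ = 60/3.64 = 16.4835 /hr
μ = 60/1.08 = 55.5556 /hr
ρ = λ/μ = 16.4835/55.5556 = 0.2967
Wq = ρ/(μ−λ) = 0.2967/(55.5556−16.4835) = 0.007594 hr
In minutes: 0.007594·60 = 0.4556 min

Final: 0.4556 min


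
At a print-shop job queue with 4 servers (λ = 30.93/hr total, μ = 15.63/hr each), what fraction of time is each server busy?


ρ = λ/(cμ) = 30.93/(4·15.63) = 30.93/62.52 = 0.4947

Final: 0.4947


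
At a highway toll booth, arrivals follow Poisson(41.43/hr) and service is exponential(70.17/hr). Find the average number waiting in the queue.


ρ = 41.43/70.17 = 0.5904
Lq = ρ²/(1−ρ) = 0.3486/0.4096 = 0.8511

Final: 0.8511


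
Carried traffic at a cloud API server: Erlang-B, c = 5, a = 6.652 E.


B(5,6.652) = 0.403554 (Erlang-B)
Carried load = a(1 − B) = 6.652·(1 − 0.403554) = 6.652·0.596446 = 3.9676 E

Final: 3.9676 Erlangs


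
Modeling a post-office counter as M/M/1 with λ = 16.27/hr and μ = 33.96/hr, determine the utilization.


ρ = λ/μ = 16.27/33.96 = 0.4791

Final: 0.4791


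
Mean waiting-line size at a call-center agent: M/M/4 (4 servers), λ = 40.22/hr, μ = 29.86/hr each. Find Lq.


a = λ/μ = 1.3470; ρ = a/4 = 0.3367
P₀ = 0.258520
Lq = P₀·a^c·ρ / (c!·(1−ρ)²) = 0.258520·3.29162·0.3367/(24·0.43992)
= 0.02714

Final: 0.02714


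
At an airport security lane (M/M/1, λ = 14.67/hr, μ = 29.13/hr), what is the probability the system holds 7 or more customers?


ρ = 14.67/29.13 = 0.5036
P(N ≥ n) = ρ^n = 0.5036^7 = 0.008215

Final: 0.008215


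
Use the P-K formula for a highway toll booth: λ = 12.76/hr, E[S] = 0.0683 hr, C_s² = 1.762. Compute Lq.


ρ = λ·E[S] = 12.76·0.0683 = 0.8715
Lq = ρ²(1+C_s²)/(2(1−ρ)) = 0.7595·(1+1.762)/(2·0.1285)
= 0.7595·2.7620/0.2570 = 8.16320

Final: 8.16320


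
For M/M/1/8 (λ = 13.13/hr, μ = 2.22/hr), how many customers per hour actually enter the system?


ρ = 5.9144; P_K = (1−ρ)ρ^8/(1−ρ^9) = 0.830922
λ_eff = λ(1 − P_K) = 13.13·(1 − 0.830922) = 13.13·0.169078 = 2.2200 /hr

Final: 2.2200 /hr


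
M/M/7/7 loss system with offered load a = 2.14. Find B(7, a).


B(c,a) = (a^c/c!) / Σ_{k=0}^{c} a^k/k!
a^7/7! = 0.040782
Σ terms (k=0..7): 1.00000 + 2.14000 + 2.28980 + 1.63339 + 0.87386 + 0.37401 + 0.13340 + 0.04078 = 8.485248
B = 0.040782/8.485248 = 0.004806

Final: 0.004806


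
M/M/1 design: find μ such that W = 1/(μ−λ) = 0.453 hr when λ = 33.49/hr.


W = 1/(μ−λ) ⇒ μ − λ = 1/W = 1/0.453 = 2.2075
μ = λ + 1/W = 33.49 + 2.2075 = 35.6975 per hr

Final: 35.6975 /hr


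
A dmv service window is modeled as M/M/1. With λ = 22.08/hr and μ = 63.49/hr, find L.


ρ = λ/μ = 22.08/63.49 = 0.3478
L = ρ/(1−ρ) = 0.3478/(1 − 0.3478) = 0.3478/0.6522 = 0.5332

Final: 0.5332


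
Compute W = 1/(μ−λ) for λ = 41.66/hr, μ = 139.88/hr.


W = 1/(μ−λ) = 1/(139.88 − 41.66) = 1/98.22 = 0.01018 hr

Final: 0.01018 hr


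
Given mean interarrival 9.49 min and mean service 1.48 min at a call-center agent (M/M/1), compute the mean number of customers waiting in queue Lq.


λ = 60/9.49 = 6.3224 /hr
μ = 60/1.48 = 40.5405 /hr
ρ = λ/μ = 6.3224/40.5405 = 0.1560
Lq = ρ²/(1−ρ) = 0.02432/0.8440 = 0.02882

Final: 0.02882


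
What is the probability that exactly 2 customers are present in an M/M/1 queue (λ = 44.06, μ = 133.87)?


ρ = 44.06/133.87 = 0.3291
P_n = (1−ρ)·ρ^n = (1 − 0.3291)·0.3291^2 = 0.6709·0.108323 = 0.072671

Final: 0.072671


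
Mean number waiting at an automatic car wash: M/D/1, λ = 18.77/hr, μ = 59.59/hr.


ρ = 18.77/59.59 = 0.3150
M/D/1: Lq = ρ²/(2(1−ρ)) = 0.09922/(2·0.6850) = 0.07242

Final: 0.07242


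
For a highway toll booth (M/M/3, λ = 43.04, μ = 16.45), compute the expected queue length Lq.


a = λ/μ = 2.6164; ρ = a/3 = 0.8721
P₀ = 0.032910
Lq = P₀·a^c·ρ / (c!·(1−ρ)²) = 0.032910·17.91097·0.8721/(6·0.01635)
= 5.24078

Final: 5.24078


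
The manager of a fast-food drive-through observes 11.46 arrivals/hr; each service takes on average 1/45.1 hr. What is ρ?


ρ = λ/μ = 11.46/45.1 = 0.2541

Final: 0.2541


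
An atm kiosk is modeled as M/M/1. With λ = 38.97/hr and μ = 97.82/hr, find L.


ρ = λ/μ = 38.97/97.82 = 0.3984
L = ρ/(1−ρ) = 0.3984/(1 − 0.3984) = 0.3984/0.6016 = 0.6622

Final: 0.6622


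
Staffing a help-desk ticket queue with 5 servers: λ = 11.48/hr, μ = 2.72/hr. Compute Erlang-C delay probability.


a = λ/μ = 4.2206; ρ = a/5 = 0.8441
P₀ = 0.008971 (from M/M/c formula)
C(c,a) = [a^c/(c!(1−ρ))]·P₀ = [1339.26007/(120·0.1559)]·0.008971
= 71.59566·0.008971 = 0.642258

Final: 0.642258


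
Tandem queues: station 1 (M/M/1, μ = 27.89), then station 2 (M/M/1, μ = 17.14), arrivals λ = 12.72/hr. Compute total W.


Each node sees arrival rate λ = 12.72/hr (tandem ⇒ throughput preserved).
W₁ = 1/(μ₁−λ) = 1/(27.89−12.72) = 0.06592 hr
W₂ = 1/(μ₂−λ) = 1/(17.14−12.72) = 0.22624 hr
W_total = W₁ + W₂ = 0.06592 + 0.22624 = 0.29216 hr

Final: 0.29216 hr


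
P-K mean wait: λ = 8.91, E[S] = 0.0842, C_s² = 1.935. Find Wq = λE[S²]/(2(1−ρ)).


ρ = λ·E[S] = 8.91·0.0842 = 0.7502
E[S²] = E[S]²(1+C_s²) = 0.0842²·(1+1.935) = 0.020808
Wq = λ·E[S²]/(2(1−ρ)) = 8.91·0.020808/(2·0.2498) = 0.37113 hr

Final: 0.37113 hr


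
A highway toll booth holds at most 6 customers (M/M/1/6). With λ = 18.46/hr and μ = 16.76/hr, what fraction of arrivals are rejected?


ρ = λ/μ = 18.46/16.76 = 1.1014
P_K = (1−ρ)ρ^K/(1−ρ^(K+1)) = (-0.1014·1.785443)/(1 − 1.966544)
= -0.181101/-0.966544 = 0.187370

Final: 0.187370


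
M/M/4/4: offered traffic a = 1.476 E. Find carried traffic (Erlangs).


B(4,1.476) = 0.046001 (Erlang-B)
Carried load = a(1 − B) = 1.476·(1 − 0.046001) = 1.476·0.953999 = 1.4081 E

Final: 1.4081 Erlangs


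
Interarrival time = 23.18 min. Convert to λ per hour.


λ = 1/(interarrival time) in consistent units.
1 hour = 60 min, so λ = 60/23.18 = 2.5884 per hour

Final: 2.5884 /hr


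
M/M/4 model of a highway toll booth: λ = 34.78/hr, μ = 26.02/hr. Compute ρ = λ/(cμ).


ρ = λ/(cμ) = 34.78/(4·26.02) = 34.78/104.08 = 0.3342

Final: 0.3342


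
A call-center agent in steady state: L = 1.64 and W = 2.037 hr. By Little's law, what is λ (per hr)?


λ = L/W = 1.64/2.037 = 0.8051 /hr

Final: 0.8051 /hr


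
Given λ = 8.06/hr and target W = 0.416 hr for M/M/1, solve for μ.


W = 1/(μ−λ) ⇒ μ − λ = 1/W = 1/0.416 = 2.4038
μ = λ + 1/W = 8.06 + 2.4038 = 10.4638 per hr

Final: 10.4638 /hr


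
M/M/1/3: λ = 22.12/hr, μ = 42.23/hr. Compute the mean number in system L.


ρ = 22.12/42.23 = 0.5238
L = ρ[1 − (K+1)ρ^K + Kρ^(K+1)] / [(1−ρ)(1−ρ^(K+1))]
Numerator: 0.5238·(1 − 4·0.143712 + 3·0.075276) = 0.340983
Denominator: (0.4762)·(0.924724) = 0.440355
L = 0.340983/0.440355 = 0.7743

Final: 0.7743


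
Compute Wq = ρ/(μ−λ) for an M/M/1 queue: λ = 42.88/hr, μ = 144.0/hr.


ρ = 42.88/144.0 = 0.2978
Wq = ρ/(μ−λ) = 0.2978/(144.0 − 42.88) = 0.2978/101.12 = 0.002945 hr

Final: 0.002945 hr


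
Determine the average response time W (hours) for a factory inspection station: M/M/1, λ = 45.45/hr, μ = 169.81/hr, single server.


W = 1/(μ−λ) = 1/(169.81 − 45.45) = 1/124.36 = 0.008041 hr

Final: 0.008041 hr


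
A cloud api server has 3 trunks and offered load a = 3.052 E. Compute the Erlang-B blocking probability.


B(c,a) = (a^c/c!) / Σ_{k=0}^{c} a^k/k!
a^3/3! = 4.738079
Σ terms (k=0..3): 1.00000 + 3.05200 + 4.65735 + 4.73808 = 13.447431
B = 4.738079/13.447431 = 0.352341

Final: 0.352341


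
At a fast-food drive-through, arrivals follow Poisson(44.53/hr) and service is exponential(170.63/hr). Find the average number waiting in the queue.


ρ = 44.53/170.63 = 0.2610
Lq = ρ²/(1−ρ) = 0.06811/0.7390 = 0.09216

Final: 0.09216


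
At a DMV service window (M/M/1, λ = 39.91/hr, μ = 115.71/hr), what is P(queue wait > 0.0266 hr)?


ρ = 39.91/115.71 = 0.3449
P(Wq > t) = ρ·e^{−(μ−λ)t} = 0.3449·e^{−2.0163}
= 0.3449·0.133150 = 0.045925

Final: 0.045925


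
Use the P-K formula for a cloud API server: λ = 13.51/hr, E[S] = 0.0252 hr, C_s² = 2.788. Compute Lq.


ρ = λ·E[S] = 13.51·0.0252 = 0.3405
Lq = ρ²(1+C_s²)/(2(1−ρ)) = 0.1159·(1+2.788)/(2·0.6595)
= 0.1159·3.7880/1.3191 = 0.33285

Final: 0.33285


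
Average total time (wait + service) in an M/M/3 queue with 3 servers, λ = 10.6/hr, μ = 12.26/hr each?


a = 0.8646; ρ = 0.2882; P₀ = 0.418462
Lq = P₀·a^c·ρ/(c!(1−ρ)²) = 0.02564
Wq = Lq/λ = 0.02564/10.6 = 0.002419 hr
W = Wq + 1/μ = 0.002419 + 0.08157 = 0.08399 hr

Final: 0.08399 hr


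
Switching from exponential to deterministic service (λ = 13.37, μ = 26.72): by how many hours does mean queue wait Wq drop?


ρ = 13.37/26.72 = 0.5004
Wq(M/M/1) = ρ/(μ−λ) = 0.5004/13.35 = 0.03748 hr
Wq(M/D/1) = ρ/(2(μ−λ)) = 0.01874 hr
Savings = 0.03748 − 0.01874 = 0.01874 hr

Final: 0.01874 hr


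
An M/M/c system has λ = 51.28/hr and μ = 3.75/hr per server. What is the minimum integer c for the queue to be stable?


Stability requires cμ > λ ⇔ c > λ/μ.
λ/μ = 51.28/3.75 = 13.6747
Minimum integer c = ⌊13.6747⌋ + 1 = 14
Check: 14·3.75 = 52.50 > 51.28, while 13·3.75 = 48.75 ≤ 51.28

Final: 14 servers


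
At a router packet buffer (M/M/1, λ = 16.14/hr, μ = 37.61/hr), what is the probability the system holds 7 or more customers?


ρ = 16.14/37.61 = 0.4291
P(N ≥ n) = ρ^n = 0.4291^7 = 0.002680

Final: 0.002680


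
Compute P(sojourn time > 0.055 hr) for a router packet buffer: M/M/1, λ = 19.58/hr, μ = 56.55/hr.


W ~ Exponential(μ−λ) for M/M/1.
μ − λ = 56.55 − 19.58 = 36.9700
P(W > t) = e^{−(μ−λ)t} = e^{−2.0333} = 0.130896

Final: 0.130896


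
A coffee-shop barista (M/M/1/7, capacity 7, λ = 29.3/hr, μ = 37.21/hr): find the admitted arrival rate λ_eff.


ρ = 0.7874; P_K = (1−ρ)ρ^7/(1−ρ^8) = 0.046820
λ_eff = λ(1 − P_K) = 29.3·(1 − 0.046820) = 29.3·0.953180 = 27.9282 /hr

Final: 27.9282 /hr


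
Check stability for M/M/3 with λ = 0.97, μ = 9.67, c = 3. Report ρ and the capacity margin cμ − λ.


Total capacity cμ = 3·9.67 = 29.01/hr
ρ = λ/(cμ) = 0.97/29.01 = 0.03344
Stable ⇔ ρ < 1: YES
Spare capacity = cμ − λ = 29.01 − 0.97 = 28.04/hr

Final: ρ = 0.03344; stable; margin = 28.04/hr


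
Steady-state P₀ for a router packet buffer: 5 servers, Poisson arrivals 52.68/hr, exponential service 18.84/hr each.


a = λ/μ = 52.68/18.84 = 2.7962; ρ = a/c = 0.5592
Σ_{k=0}^{4} a^k/k! (terms k=0..4) = 1.00000 + 2.79618 + 3.90931 + 3.64371 + 2.54711 = 13.89630
Tail: a^5/(5!(1−ρ)) = 170.93238/(120·0.4408) = 3.23174
P₀ = 1/(13.89630 + 3.23174) = 1/17.12805 = 0.058384

Final: 0.058384


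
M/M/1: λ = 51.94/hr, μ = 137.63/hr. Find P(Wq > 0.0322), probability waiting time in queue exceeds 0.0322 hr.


ρ = 51.94/137.63 = 0.3774
P(Wq > t) = ρ·e^{−(μ−λ)t} = 0.3774·e^{−2.7592}
= 0.3774·0.063341 = 0.023904

Final: 0.023904


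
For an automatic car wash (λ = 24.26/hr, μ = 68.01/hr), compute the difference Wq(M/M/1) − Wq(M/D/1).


ρ = 24.26/68.01 = 0.3567
Wq(M/M/1) = ρ/(μ−λ) = 0.3567/43.75 = 0.008153 hr
Wq(M/D/1) = ρ/(2(μ−λ)) = 0.004077 hr
Savings = 0.008153 − 0.004077 = 0.004077 hr

Final: 0.004077 hr


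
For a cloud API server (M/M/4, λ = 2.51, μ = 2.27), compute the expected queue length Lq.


a = λ/μ = 1.1057; ρ = a/4 = 0.2764
P₀ = 0.330203
Lq = P₀·a^c·ρ / (c!·(1−ρ)²) = 0.330203·1.49483·0.2764/(24·0.52355)
= 0.01086

Final: 0.01086


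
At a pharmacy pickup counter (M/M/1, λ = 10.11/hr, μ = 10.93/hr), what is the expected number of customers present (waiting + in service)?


ρ = λ/μ = 10.11/10.93 = 0.9250
L = ρ/(1−ρ) = 0.9250/(1 − 0.9250) = 0.9250/0.07502 = 12.3293

Final: 12.3293


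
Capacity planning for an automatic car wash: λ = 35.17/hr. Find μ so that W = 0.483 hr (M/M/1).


W = 1/(μ−λ) ⇒ μ − λ = 1/W = 1/0.483 = 2.0704
μ = λ + 1/W = 35.17 + 2.0704 = 37.2404 per hr

Final: 37.2404 /hr


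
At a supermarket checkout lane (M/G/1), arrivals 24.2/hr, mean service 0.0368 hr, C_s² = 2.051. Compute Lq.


ρ = λ·E[S] = 24.2·0.0368 = 0.8906
Lq = ρ²(1+C_s²)/(2(1−ρ)) = 0.7931·(1+2.051)/(2·0.1094)
= 0.7931·3.0510/0.2189 = 11.05510

Final: 11.05510


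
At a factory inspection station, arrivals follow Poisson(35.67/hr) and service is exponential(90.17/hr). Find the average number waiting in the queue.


ρ = 35.67/90.17 = 0.3956
Lq = ρ²/(1−ρ) = 0.1565/0.6044 = 0.2589

Final: 0.2589


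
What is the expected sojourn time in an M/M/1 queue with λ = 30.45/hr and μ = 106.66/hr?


W = 1/(μ−λ) = 1/(106.66 − 30.45) = 1/76.21 = 0.01312 hr

Final: 0.01312 hr


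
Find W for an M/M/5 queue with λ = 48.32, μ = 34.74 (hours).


a = 1.3909; ρ = 0.2782; P₀ = 0.248587
Lq = P₀·a^c·ρ/(c!(1−ρ)²) = 0.005758
Wq = Lq/λ = 0.005758/48.32 = 0.0001192 hr
W = Wq + 1/μ = 0.0001192 + 0.02879 = 0.02890 hr

Final: 0.02890 hr


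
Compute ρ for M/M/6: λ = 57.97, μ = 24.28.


ρ = λ/(cμ) = 57.97/(6·24.28) = 57.97/145.68 = 0.3979

Final: 0.3979


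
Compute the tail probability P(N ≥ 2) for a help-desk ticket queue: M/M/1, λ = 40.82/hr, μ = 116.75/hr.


ρ = 40.82/116.75 = 0.3496
P(N ≥ n) = ρ^n = 0.3496^2 = 0.122245

Final: 0.122245


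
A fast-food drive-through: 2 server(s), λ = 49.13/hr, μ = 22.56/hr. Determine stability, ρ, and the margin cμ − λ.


Total capacity cμ = 2·22.56 = 45.12/hr
ρ = λ/(cμ) = 49.13/45.12 = 1.0889
Stable ⇔ ρ < 1: NO
Spare capacity = cμ − λ = 45.12 − 49.13 = -4.01/hr

Final: ρ = 1.0889; unstable; margin = -4.01/hr


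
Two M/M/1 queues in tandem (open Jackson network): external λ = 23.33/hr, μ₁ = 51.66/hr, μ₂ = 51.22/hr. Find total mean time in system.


Each node sees arrival rate λ = 23.33/hr (tandem ⇒ throughput preserved).
W₁ = 1/(μ₁−λ) = 1/(51.66−23.33) = 0.03530 hr
W₂ = 1/(μ₂−λ) = 1/(51.22−23.33) = 0.03586 hr
W_total = W₁ + W₂ = 0.03530 + 0.03586 = 0.07115 hr

Final: 0.07115 hr


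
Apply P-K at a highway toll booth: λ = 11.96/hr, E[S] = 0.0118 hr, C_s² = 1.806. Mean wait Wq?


ρ = λ·E[S] = 11.96·0.0118 = 0.1411
E[S²] = E[S]²(1+C_s²) = 0.0118²·(1+1.806) = 0.0003907
Wq = λ·E[S²]/(2(1−ρ)) = 11.96·0.0003907/(2·0.8589) = 0.002720 hr

Final: 0.002720 hr


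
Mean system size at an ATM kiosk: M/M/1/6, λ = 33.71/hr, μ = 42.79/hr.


ρ = 33.71/42.79 = 0.7878
L = ρ[1 − (K+1)ρ^K + Kρ^(K+1)] / [(1−ρ)(1−ρ^(K+1))]
Numerator: 0.7878·(1 − 7·0.239056 + 6·0.188328) = 0.359694
Denominator: (0.2122)·(0.811672) = 0.172236
L = 0.359694/0.172236 = 2.0884

Final: 2.0884


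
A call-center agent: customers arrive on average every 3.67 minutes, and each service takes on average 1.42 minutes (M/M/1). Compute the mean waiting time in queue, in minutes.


λ = 60/3.67 = 16.3488 /hr
μ = 60/1.42 = 42.2535 /hr
ρ = λ/μ = 16.3488/42.2535 = 0.3869
Wq = ρ/(μ−λ) = 0.3869/(42.2535−16.3488) = 0.01494 hr
In minutes: 0.01494·60 = 0.8962 min

Final: 0.8962 min
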